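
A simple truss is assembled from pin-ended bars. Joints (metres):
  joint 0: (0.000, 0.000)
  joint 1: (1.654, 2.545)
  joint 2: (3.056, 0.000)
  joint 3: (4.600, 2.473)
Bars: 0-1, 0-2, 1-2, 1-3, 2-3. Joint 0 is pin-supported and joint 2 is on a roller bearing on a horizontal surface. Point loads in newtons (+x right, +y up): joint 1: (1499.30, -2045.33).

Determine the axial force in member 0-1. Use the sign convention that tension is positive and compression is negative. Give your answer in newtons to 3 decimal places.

370.031

N=4 nodes, M=5 members, R=3 reactions → 2N=8, M+R=8
member 0 (0-1): L=3.0352, (cx,cy)=(0.5449,0.8385)
member 1 (0-2): L=3.0560, (cx,cy)=(1.0000,0.0000)
member 2 (1-2): L=2.9056, (cx,cy)=(0.4825,-0.8759)
member 3 (1-3): L=2.9469, (cx,cy)=(0.9997,-0.0244)
member 4 (2-3): L=2.9154, (cx,cy)=(0.5296,0.8482)
solve A·x = −loads:
  F[0-1] = +370.0306 N (tension)
  F[0-2] = +1297.6591 N (tension)
  F[1-2] = -2689.3755 N (compression)
  F[1-3] = +0.0000 N (tension)
  F[2-3] = -0.0000 N (compression)
  Rx@0 = -1499.3000 N
  Ry@0 = -310.2637 N
  Ry@2 = +2355.5937 N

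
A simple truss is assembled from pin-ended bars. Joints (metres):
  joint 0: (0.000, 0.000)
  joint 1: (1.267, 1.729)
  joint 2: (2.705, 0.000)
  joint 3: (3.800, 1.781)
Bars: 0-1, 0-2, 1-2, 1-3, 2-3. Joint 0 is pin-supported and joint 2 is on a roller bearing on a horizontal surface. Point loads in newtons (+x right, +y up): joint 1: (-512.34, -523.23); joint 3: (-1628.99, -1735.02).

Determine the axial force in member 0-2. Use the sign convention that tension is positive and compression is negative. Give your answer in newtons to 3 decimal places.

-1426.247

N=4 nodes, M=5 members, R=3 reactions → 2N=8, M+R=8
member 0 (0-1): L=2.1435, (cx,cy)=(0.5911,0.8066)
member 1 (0-2): L=2.7050, (cx,cy)=(1.0000,0.0000)
member 2 (1-2): L=2.2488, (cx,cy)=(0.6394,-0.7688)
member 3 (1-3): L=2.5335, (cx,cy)=(0.9998,0.0205)
member 4 (2-3): L=2.0907, (cx,cy)=(0.5238,0.8519)
solve A·x = −loads:
  F[0-1] = -1209.7899 N (compression)
  F[0-2] = -1426.2468 N (compression)
  F[1-2] = +573.4760 N (tension)
  F[1-3] = -569.5669 N (compression)
  F[2-3] = -2022.9921 N (compression)
  Rx@0 = +2141.3300 N
  Ry@0 = +975.8318 N
  Ry@2 = +1282.4182 N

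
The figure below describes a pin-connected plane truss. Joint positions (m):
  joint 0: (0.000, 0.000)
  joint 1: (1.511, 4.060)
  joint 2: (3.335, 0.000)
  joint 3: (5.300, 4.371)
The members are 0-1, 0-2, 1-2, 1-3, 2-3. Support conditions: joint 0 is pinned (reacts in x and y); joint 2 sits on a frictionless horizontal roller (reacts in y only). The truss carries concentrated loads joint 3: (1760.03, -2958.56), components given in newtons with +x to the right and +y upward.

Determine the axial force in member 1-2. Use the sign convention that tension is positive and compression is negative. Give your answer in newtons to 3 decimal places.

N=4 nodes, M=5 members, R=3 reactions → 2N=8, M+R=8
member 0 (0-1): L=4.3321, (cx,cy)=(0.3488,0.9372)
member 1 (0-2): L=3.3350, (cx,cy)=(1.0000,0.0000)
member 2 (1-2): L=4.4509, (cx,cy)=(0.4098,-0.9122)
member 3 (1-3): L=3.8017, (cx,cy)=(0.9966,0.0818)
member 4 (2-3): L=4.7924, (cx,cy)=(0.4100,0.9121)
solve A·x = −loads:
  F[0-1] = +4321.3590 N (tension)
  F[0-2] = +252.7615 N (tension)
  F[1-2] = -4151.2108 N (compression)
  F[1-3] = +3219.2412 N (tension)
  F[2-3] = -3532.5092 N (compression)
  Rx@0 = -1760.0300 N
  Ry@0 = -4049.9735 N
  Ry@2 = +7008.5335 N

-4151.211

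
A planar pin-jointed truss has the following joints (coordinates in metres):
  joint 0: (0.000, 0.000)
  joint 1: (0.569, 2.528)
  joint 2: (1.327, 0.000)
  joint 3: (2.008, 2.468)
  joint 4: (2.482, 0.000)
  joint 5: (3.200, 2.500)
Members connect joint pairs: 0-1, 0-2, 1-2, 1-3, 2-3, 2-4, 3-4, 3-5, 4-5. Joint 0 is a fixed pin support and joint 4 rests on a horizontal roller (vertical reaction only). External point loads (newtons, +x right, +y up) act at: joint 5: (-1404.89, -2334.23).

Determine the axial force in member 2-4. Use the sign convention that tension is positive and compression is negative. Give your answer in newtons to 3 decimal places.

N=6 nodes, M=9 members, R=3 reactions → 2N=12, M+R=12
member 0 (0-1): L=2.5912, (cx,cy)=(0.2196,0.9756)
member 1 (0-2): L=1.3270, (cx,cy)=(1.0000,0.0000)
member 2 (1-2): L=2.6392, (cx,cy)=(0.2872,-0.9579)
member 3 (1-3): L=1.4403, (cx,cy)=(0.9991,-0.0417)
member 4 (2-3): L=2.5602, (cx,cy)=(0.2660,0.9640)
member 5 (2-4): L=1.1550, (cx,cy)=(1.0000,0.0000)
member 6 (3-4): L=2.5131, (cx,cy)=(0.1886,-0.9821)
member 7 (3-5): L=1.1924, (cx,cy)=(0.9996,0.0268)
member 8 (4-5): L=2.6011, (cx,cy)=(0.2760,0.9611)
solve A·x = −loads:
  F[0-1] = -758.3344 N (compression)
  F[0-2] = -1238.3706 N (compression)
  F[1-2] = +789.4860 N (tension)
  F[1-3] = -393.6084 N (compression)
  F[2-3] = -784.4842 N (compression)
  F[2-4] = -802.9571 N (compression)
  F[3-4] = +733.1126 N (tension)
  F[3-5] = -740.4729 N (compression)
  F[4-5] = -2407.9163 N (compression)
  Rx@0 = +1404.8900 N
  Ry@0 = +739.8259 N
  Ry@4 = +1594.4041 N

-802.957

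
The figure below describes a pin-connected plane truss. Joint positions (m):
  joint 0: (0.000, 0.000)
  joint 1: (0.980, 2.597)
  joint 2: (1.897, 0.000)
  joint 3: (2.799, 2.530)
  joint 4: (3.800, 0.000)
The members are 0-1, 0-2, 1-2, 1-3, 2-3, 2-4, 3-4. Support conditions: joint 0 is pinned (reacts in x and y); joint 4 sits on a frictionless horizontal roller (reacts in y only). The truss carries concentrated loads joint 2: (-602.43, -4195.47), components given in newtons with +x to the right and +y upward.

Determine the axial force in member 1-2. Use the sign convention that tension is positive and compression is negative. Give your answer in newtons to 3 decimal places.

N=5 nodes, M=7 members, R=3 reactions → 2N=10, M+R=10
member 0 (0-1): L=2.7758, (cx,cy)=(0.3531,0.9356)
member 1 (0-2): L=1.8970, (cx,cy)=(1.0000,0.0000)
member 2 (1-2): L=2.7541, (cx,cy)=(0.3330,-0.9429)
member 3 (1-3): L=1.8202, (cx,cy)=(0.9993,-0.0368)
member 4 (2-3): L=2.6860, (cx,cy)=(0.3358,0.9419)
member 5 (2-4): L=1.9030, (cx,cy)=(1.0000,0.0000)
member 6 (3-4): L=2.7208, (cx,cy)=(0.3679,-0.9299)
solve A·x = −loads:
  F[0-1] = -2245.6641 N (compression)
  F[0-2] = +190.4180 N (tension)
  F[1-2] = +2288.9193 N (tension)
  F[1-3] = -1556.0051 N (compression)
  F[2-3] = +2162.7456 N (tension)
  F[2-4] = +828.6629 N (tension)
  F[3-4] = -2252.3963 N (compression)
  Rx@0 = +602.4300 N
  Ry@0 = +2101.0472 N
  Ry@4 = +2094.4228 N

2288.919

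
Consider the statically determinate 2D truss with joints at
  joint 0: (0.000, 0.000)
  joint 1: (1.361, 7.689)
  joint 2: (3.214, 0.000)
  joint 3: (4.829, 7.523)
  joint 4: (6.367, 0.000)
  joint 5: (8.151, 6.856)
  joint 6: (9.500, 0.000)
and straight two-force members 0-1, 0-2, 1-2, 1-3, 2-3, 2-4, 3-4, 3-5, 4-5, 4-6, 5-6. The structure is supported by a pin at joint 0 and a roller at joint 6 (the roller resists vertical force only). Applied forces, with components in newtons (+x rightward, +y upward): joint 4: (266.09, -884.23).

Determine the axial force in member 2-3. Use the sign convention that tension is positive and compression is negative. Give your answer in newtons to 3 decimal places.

-304.291

N=7 nodes, M=11 members, R=3 reactions → 2N=14, M+R=14
member 0 (0-1): L=7.8085, (cx,cy)=(0.1743,0.9847)
member 1 (0-2): L=3.2140, (cx,cy)=(1.0000,0.0000)
member 2 (1-2): L=7.9091, (cx,cy)=(0.2343,-0.9722)
member 3 (1-3): L=3.4720, (cx,cy)=(0.9989,-0.0478)
member 4 (2-3): L=7.6944, (cx,cy)=(0.2099,0.9777)
member 5 (2-4): L=3.1530, (cx,cy)=(1.0000,0.0000)
member 6 (3-4): L=7.6786, (cx,cy)=(0.2003,-0.9797)
member 7 (3-5): L=3.3883, (cx,cy)=(0.9804,-0.1969)
member 8 (4-5): L=7.0843, (cx,cy)=(0.2518,0.9678)
member 9 (4-6): L=3.1330, (cx,cy)=(1.0000,0.0000)
member 10 (5-6): L=6.9875, (cx,cy)=(0.1931,-0.9812)
solve A·x = −loads:
  F[0-1] = -296.1428 N (compression)
  F[0-2] = +317.7067 N (tension)
  F[1-2] = +306.0299 N (tension)
  F[1-3] = -123.4565 N (compression)
  F[2-3] = -304.2906 N (compression)
  F[2-4] = +453.2738 N (tension)
  F[3-4] = +350.3846 N (tension)
  F[3-5] = -262.5011 N (compression)
  F[4-5] = +558.9595 N (tension)
  F[4-6] = +116.6051 N (tension)
  F[5-6] = -603.9830 N (compression)
  Rx@0 = -266.0900 N
  Ry@0 = +291.6097 N
  Ry@6 = +592.6203 N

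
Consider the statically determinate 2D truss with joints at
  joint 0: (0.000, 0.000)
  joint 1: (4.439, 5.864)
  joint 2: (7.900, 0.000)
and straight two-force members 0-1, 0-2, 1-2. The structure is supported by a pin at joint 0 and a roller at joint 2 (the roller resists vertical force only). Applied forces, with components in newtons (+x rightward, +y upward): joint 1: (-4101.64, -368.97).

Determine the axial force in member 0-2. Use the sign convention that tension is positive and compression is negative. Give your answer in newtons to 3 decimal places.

-1674.569

N=3 nodes, M=3 members, R=3 reactions → 2N=6, M+R=6
member 0 (0-1): L=7.3547, (cx,cy)=(0.6036,0.7973)
member 1 (0-2): L=7.9000, (cx,cy)=(1.0000,0.0000)
member 2 (1-2): L=6.8092, (cx,cy)=(0.5083,-0.8612)
solve A·x = −loads:
  F[0-1] = -4021.2470 N (compression)
  F[0-2] = -1674.5688 N (compression)
  F[1-2] = +3294.5538 N (tension)
  Rx@0 = +4101.6400 N
  Ry@0 = +3206.2053 N
  Ry@2 = -2837.2353 N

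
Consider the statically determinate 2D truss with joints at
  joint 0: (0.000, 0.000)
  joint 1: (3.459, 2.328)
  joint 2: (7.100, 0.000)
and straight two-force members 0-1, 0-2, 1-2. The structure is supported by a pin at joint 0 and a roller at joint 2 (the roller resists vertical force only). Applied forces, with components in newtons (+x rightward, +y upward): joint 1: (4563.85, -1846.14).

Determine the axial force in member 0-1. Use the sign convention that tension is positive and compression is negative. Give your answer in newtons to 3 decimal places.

N=3 nodes, M=3 members, R=3 reactions → 2N=6, M+R=6
member 0 (0-1): L=4.1694, (cx,cy)=(0.8296,0.5583)
member 1 (0-2): L=7.1000, (cx,cy)=(1.0000,0.0000)
member 2 (1-2): L=4.3216, (cx,cy)=(0.8425,-0.5387)
solve A·x = −loads:
  F[0-1] = +984.5060 N (tension)
  F[0-2] = +3747.0969 N (tension)
  F[1-2] = -4447.5577 N (compression)
  Rx@0 = -4563.8500 N
  Ry@0 = -549.6968 N
  Ry@2 = +2395.8368 N

984.506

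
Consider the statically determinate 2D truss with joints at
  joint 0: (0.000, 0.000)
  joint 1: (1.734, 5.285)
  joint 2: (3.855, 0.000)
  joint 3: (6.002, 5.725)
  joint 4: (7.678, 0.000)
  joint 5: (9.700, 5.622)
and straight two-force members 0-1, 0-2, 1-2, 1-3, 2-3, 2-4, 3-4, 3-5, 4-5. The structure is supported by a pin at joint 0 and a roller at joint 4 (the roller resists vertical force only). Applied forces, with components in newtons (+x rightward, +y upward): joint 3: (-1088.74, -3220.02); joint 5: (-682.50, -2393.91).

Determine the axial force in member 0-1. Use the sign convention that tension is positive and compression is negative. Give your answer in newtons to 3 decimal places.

N=6 nodes, M=9 members, R=3 reactions → 2N=12, M+R=12
member 0 (0-1): L=5.5622, (cx,cy)=(0.3117,0.9502)
member 1 (0-2): L=3.8550, (cx,cy)=(1.0000,0.0000)
member 2 (1-2): L=5.6947, (cx,cy)=(0.3725,-0.9281)
member 3 (1-3): L=4.2906, (cx,cy)=(0.9947,0.1025)
member 4 (2-3): L=6.1143, (cx,cy)=(0.3511,0.9363)
member 5 (2-4): L=3.8230, (cx,cy)=(1.0000,0.0000)
member 6 (3-4): L=5.9653, (cx,cy)=(0.2810,-0.9597)
member 7 (3-5): L=3.6994, (cx,cy)=(0.9996,-0.0278)
member 8 (4-5): L=5.9746, (cx,cy)=(0.3384,0.9410)
solve A·x = −loads:
  F[0-1] = -1456.5847 N (compression)
  F[0-2] = -1317.1532 N (compression)
  F[1-2] = +1383.6037 N (tension)
  F[1-3] = -974.5480 N (compression)
  F[2-3] = -1371.3828 N (compression)
  F[2-4] = -320.2807 N (compression)
  F[3-4] = -1918.2125 N (compression)
  F[3-5] = +176.7883 N (tension)
  F[4-5] = -2538.8032 N (compression)
  Rx@0 = +1771.2400 N
  Ry@0 = +1383.9957 N
  Ry@4 = +4229.9343 N

-1456.585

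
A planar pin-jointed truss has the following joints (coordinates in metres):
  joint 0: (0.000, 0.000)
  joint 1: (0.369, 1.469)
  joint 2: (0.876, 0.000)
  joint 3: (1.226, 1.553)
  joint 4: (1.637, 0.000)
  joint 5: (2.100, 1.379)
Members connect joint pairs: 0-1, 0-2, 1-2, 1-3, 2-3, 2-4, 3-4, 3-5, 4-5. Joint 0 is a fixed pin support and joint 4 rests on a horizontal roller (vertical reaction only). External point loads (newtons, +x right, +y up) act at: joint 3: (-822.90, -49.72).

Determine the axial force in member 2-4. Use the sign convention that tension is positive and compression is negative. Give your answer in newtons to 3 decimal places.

N=6 nodes, M=9 members, R=3 reactions → 2N=12, M+R=12
member 0 (0-1): L=1.5146, (cx,cy)=(0.2436,0.9699)
member 1 (0-2): L=0.8760, (cx,cy)=(1.0000,0.0000)
member 2 (1-2): L=1.5540, (cx,cy)=(0.3262,-0.9453)
member 3 (1-3): L=0.8611, (cx,cy)=(0.9952,0.0975)
member 4 (2-3): L=1.5920, (cx,cy)=(0.2199,0.9755)
member 5 (2-4): L=0.7610, (cx,cy)=(1.0000,0.0000)
member 6 (3-4): L=1.6065, (cx,cy)=(0.2558,-0.9667)
member 7 (3-5): L=0.8912, (cx,cy)=(0.9808,-0.1953)
member 8 (4-5): L=1.4547, (cx,cy)=(0.3183,0.9480)
solve A·x = −loads:
  F[0-1] = -817.7976 N (compression)
  F[0-2] = -623.6658 N (compression)
  F[1-2] = +791.6295 N (tension)
  F[1-3] = -459.6945 N (compression)
  F[2-3] = -767.0834 N (compression)
  F[2-4] = -196.7500 N (compression)
  F[3-4] = +769.0317 N (tension)
  F[3-5] = -0.0000 N (tension)
  F[4-5] = +0.0000 N (tension)
  Rx@0 = +822.9000 N
  Ry@0 = +793.1574 N
  Ry@4 = -743.4374 N

-196.750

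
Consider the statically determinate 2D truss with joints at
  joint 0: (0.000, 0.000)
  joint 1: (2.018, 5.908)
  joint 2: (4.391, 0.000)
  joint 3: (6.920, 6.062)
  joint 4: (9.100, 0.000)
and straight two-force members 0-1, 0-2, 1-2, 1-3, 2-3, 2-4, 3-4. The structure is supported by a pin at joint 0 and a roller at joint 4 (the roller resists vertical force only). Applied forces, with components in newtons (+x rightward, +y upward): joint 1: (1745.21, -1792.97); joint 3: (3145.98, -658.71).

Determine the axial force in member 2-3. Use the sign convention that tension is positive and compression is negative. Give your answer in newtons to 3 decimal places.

3750.894

N=5 nodes, M=7 members, R=3 reactions → 2N=10, M+R=10
member 0 (0-1): L=6.2431, (cx,cy)=(0.3232,0.9463)
member 1 (0-2): L=4.3910, (cx,cy)=(1.0000,0.0000)
member 2 (1-2): L=6.3668, (cx,cy)=(0.3727,-0.9279)
member 3 (1-3): L=4.9044, (cx,cy)=(0.9995,0.0314)
member 4 (2-3): L=6.5684, (cx,cy)=(0.3850,0.9229)
member 5 (2-4): L=4.7090, (cx,cy)=(1.0000,0.0000)
member 6 (3-4): L=6.4421, (cx,cy)=(0.3384,-0.9410)
solve A·x = −loads:
  F[0-1] = +1770.6356 N (tension)
  F[0-2] = +4318.8589 N (tension)
  F[1-2] = -3730.5242 N (compression)
  F[1-3] = +217.6591 N (tension)
  F[2-3] = +3750.8938 N (tension)
  F[2-4] = +1484.2361 N (tension)
  F[3-4] = -4386.0323 N (compression)
  Rx@0 = -4891.1900 N
  Ry@0 = -1675.5857 N
  Ry@4 = +4127.2657 N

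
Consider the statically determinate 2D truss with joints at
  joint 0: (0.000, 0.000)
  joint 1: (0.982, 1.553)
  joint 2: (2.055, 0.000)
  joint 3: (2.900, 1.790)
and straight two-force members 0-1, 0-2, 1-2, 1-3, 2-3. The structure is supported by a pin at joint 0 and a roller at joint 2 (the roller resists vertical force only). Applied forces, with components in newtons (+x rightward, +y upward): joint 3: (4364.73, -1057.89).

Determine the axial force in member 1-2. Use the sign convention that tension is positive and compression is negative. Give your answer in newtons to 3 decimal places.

-4374.002

N=4 nodes, M=5 members, R=3 reactions → 2N=8, M+R=8
member 0 (0-1): L=1.8374, (cx,cy)=(0.5344,0.8452)
member 1 (0-2): L=2.0550, (cx,cy)=(1.0000,0.0000)
member 2 (1-2): L=1.8876, (cx,cy)=(0.5684,-0.8227)
member 3 (1-3): L=1.9326, (cx,cy)=(0.9925,0.1226)
member 4 (2-3): L=1.9794, (cx,cy)=(0.4269,0.9043)
solve A·x = −loads:
  F[0-1] = +5012.8447 N (tension)
  F[0-2] = +1685.6483 N (tension)
  F[1-2] = -4374.0024 N (compression)
  F[1-3] = +5204.7177 N (tension)
  F[2-3] = -1875.6581 N (compression)
  Rx@0 = -4364.7300 N
  Ry@0 = -4236.8777 N
  Ry@2 = +5294.7677 N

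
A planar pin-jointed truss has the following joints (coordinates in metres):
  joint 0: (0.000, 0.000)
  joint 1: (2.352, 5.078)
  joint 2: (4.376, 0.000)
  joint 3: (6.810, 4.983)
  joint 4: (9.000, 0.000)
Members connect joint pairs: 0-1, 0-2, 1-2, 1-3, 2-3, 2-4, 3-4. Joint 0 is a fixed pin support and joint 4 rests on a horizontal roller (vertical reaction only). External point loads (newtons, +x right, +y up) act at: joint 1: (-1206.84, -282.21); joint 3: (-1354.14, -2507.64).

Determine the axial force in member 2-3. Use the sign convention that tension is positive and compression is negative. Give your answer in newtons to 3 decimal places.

N=5 nodes, M=7 members, R=3 reactions → 2N=10, M+R=10
member 0 (0-1): L=5.5962, (cx,cy)=(0.4203,0.9074)
member 1 (0-2): L=4.3760, (cx,cy)=(1.0000,0.0000)
member 2 (1-2): L=5.4665, (cx,cy)=(0.3703,-0.9289)
member 3 (1-3): L=4.4590, (cx,cy)=(0.9998,-0.0213)
member 4 (2-3): L=5.5457, (cx,cy)=(0.4389,0.8985)
member 5 (2-4): L=4.6240, (cx,cy)=(1.0000,0.0000)
member 6 (3-4): L=5.4430, (cx,cy)=(0.4024,-0.9155)
solve A·x = −loads:
  F[0-1] = -2478.8794 N (compression)
  F[0-2] = -1519.1525 N (compression)
  F[1-2] = +2131.9304 N (tension)
  F[1-3] = -624.4870 N (compression)
  F[2-3] = -2204.0455 N (compression)
  F[2-4] = +237.5600 N (tension)
  F[3-4] = -590.4302 N (compression)
  Rx@0 = +2560.9800 N
  Ry@0 = +2249.3196 N
  Ry@4 = +540.5304 N

-2204.046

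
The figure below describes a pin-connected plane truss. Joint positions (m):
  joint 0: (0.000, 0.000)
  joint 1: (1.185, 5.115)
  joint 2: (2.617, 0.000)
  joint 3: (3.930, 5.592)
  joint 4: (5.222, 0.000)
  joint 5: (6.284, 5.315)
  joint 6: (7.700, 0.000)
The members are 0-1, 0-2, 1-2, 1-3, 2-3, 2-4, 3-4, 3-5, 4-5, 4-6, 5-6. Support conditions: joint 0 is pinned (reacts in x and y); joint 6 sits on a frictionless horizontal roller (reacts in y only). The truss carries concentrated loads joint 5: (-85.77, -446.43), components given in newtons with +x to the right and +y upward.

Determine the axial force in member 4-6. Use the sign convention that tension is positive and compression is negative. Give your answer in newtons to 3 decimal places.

N=7 nodes, M=11 members, R=3 reactions → 2N=14, M+R=14
member 0 (0-1): L=5.2505, (cx,cy)=(0.2257,0.9742)
member 1 (0-2): L=2.6170, (cx,cy)=(1.0000,0.0000)
member 2 (1-2): L=5.3117, (cx,cy)=(0.2696,-0.9630)
member 3 (1-3): L=2.7861, (cx,cy)=(0.9852,0.1712)
member 4 (2-3): L=5.7441, (cx,cy)=(0.2286,0.9735)
member 5 (2-4): L=2.6050, (cx,cy)=(1.0000,0.0000)
member 6 (3-4): L=5.7393, (cx,cy)=(0.2251,-0.9743)
member 7 (3-5): L=2.3702, (cx,cy)=(0.9931,-0.1169)
member 8 (4-5): L=5.4201, (cx,cy)=(0.1959,0.9806)
member 9 (4-6): L=2.4780, (cx,cy)=(1.0000,0.0000)
member 10 (5-6): L=5.5004, (cx,cy)=(0.2574,-0.9663)
solve A·x = −loads:
  F[0-1] = -145.0427 N (compression)
  F[0-2] = -53.0347 N (compression)
  F[1-2] = +134.2929 N (tension)
  F[1-3] = -69.9731 N (compression)
  F[2-3] = -132.8375 N (compression)
  F[2-4] = +13.5344 N (tension)
  F[3-4] = +161.4041 N (tension)
  F[3-5] = -136.5746 N (compression)
  F[4-5] = -160.3698 N (compression)
  F[4-6] = +81.2914 N (tension)
  F[5-6] = -315.7727 N (compression)
  Rx@0 = +85.7700 N
  Ry@0 = +141.3003 N
  Ry@6 = +305.1297 N

81.291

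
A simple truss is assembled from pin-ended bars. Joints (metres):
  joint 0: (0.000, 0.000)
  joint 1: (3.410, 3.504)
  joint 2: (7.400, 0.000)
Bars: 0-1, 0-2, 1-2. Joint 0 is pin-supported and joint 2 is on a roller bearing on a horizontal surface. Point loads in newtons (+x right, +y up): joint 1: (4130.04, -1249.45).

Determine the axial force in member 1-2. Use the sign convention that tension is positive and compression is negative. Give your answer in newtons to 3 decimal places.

-3836.233

N=3 nodes, M=3 members, R=3 reactions → 2N=6, M+R=6
member 0 (0-1): L=4.8894, (cx,cy)=(0.6974,0.7167)
member 1 (0-2): L=7.4000, (cx,cy)=(1.0000,0.0000)
member 2 (1-2): L=5.3102, (cx,cy)=(0.7514,-0.6599)
solve A·x = −loads:
  F[0-1] = +1788.7846 N (tension)
  F[0-2] = +2882.4901 N (tension)
  F[1-2] = -3836.2330 N (compression)
  Rx@0 = -4130.0400 N
  Ry@0 = -1281.9398 N
  Ry@2 = +2531.3898 N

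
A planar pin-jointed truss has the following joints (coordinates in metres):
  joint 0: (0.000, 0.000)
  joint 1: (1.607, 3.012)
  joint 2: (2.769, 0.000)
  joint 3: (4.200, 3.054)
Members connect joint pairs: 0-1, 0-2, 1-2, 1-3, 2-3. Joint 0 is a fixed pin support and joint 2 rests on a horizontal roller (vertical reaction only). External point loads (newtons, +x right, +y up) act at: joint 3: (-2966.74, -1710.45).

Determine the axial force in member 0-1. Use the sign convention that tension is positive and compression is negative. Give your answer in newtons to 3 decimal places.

-2706.787

N=4 nodes, M=5 members, R=3 reactions → 2N=8, M+R=8
member 0 (0-1): L=3.4139, (cx,cy)=(0.4707,0.8823)
member 1 (0-2): L=2.7690, (cx,cy)=(1.0000,0.0000)
member 2 (1-2): L=3.2284, (cx,cy)=(0.3599,-0.9330)
member 3 (1-3): L=2.5933, (cx,cy)=(0.9999,0.0162)
member 4 (2-3): L=3.3726, (cx,cy)=(0.4243,0.9055)
solve A·x = −loads:
  F[0-1] = -2706.7868 N (compression)
  F[0-2] = -1692.5876 N (compression)
  F[1-2] = +2521.8213 N (tension)
  F[1-3] = -2182.1270 N (compression)
  F[2-3] = -1849.8809 N (compression)
  Rx@0 = +2966.7400 N
  Ry@0 = +2388.1437 N
  Ry@2 = -677.6937 N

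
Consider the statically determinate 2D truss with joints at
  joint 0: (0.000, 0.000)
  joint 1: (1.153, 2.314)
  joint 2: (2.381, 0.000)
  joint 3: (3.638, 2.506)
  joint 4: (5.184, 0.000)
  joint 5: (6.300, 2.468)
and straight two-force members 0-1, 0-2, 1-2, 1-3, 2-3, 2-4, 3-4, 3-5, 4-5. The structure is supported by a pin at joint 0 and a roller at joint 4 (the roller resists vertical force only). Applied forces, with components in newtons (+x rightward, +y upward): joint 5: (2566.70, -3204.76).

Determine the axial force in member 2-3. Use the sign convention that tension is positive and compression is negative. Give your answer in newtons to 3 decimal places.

N=6 nodes, M=9 members, R=3 reactions → 2N=12, M+R=12
member 0 (0-1): L=2.5853, (cx,cy)=(0.4460,0.8950)
member 1 (0-2): L=2.3810, (cx,cy)=(1.0000,0.0000)
member 2 (1-2): L=2.6197, (cx,cy)=(0.4688,-0.8833)
member 3 (1-3): L=2.4924, (cx,cy)=(0.9970,0.0770)
member 4 (2-3): L=2.8036, (cx,cy)=(0.4484,0.8939)
member 5 (2-4): L=2.8030, (cx,cy)=(1.0000,0.0000)
member 6 (3-4): L=2.9445, (cx,cy)=(0.5250,-0.8511)
member 7 (3-5): L=2.6623, (cx,cy)=(0.9999,-0.0143)
member 8 (4-5): L=2.7086, (cx,cy)=(0.4120,0.9112)
solve A·x = −loads:
  F[0-1] = +2136.0583 N (tension)
  F[0-2] = +1614.0705 N (tension)
  F[1-2] = -1999.1104 N (compression)
  F[1-3] = +1895.3735 N (tension)
  F[2-3] = +1975.5543 N (tension)
  F[2-4] = -208.7903 N (compression)
  F[3-4] = -2313.3424 N (compression)
  F[3-5] = +3990.5046 N (tension)
  F[4-5] = -3454.6658 N (compression)
  Rx@0 = -2566.7000 N
  Ry@0 = -1911.8688 N
  Ry@4 = +5116.6288 N

1975.554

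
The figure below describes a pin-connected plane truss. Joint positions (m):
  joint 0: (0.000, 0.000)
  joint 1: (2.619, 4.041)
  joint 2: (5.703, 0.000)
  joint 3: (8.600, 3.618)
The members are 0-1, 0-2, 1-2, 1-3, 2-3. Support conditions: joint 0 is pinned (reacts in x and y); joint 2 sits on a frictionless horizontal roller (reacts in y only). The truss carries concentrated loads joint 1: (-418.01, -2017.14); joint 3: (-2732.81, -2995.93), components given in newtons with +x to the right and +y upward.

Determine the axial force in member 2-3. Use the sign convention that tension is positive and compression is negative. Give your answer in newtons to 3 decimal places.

-3866.640

N=4 nodes, M=5 members, R=3 reactions → 2N=8, M+R=8
member 0 (0-1): L=4.8155, (cx,cy)=(0.5439,0.8392)
member 1 (0-2): L=5.7030, (cx,cy)=(1.0000,0.0000)
member 2 (1-2): L=5.0834, (cx,cy)=(0.6067,-0.7949)
member 3 (1-3): L=5.9959, (cx,cy)=(0.9975,-0.0705)
member 4 (2-3): L=4.6349, (cx,cy)=(0.6250,0.7806)
solve A·x = −loads:
  F[0-1] = -1905.2561 N (compression)
  F[0-2] = -2114.6063 N (compression)
  F[1-2] = -498.0964 N (compression)
  F[1-3] = -316.8064 N (compression)
  F[2-3] = -3866.6397 N (compression)
  Rx@0 = +3150.8200 N
  Ry@0 = +1598.8314 N
  Ry@2 = +3414.2386 N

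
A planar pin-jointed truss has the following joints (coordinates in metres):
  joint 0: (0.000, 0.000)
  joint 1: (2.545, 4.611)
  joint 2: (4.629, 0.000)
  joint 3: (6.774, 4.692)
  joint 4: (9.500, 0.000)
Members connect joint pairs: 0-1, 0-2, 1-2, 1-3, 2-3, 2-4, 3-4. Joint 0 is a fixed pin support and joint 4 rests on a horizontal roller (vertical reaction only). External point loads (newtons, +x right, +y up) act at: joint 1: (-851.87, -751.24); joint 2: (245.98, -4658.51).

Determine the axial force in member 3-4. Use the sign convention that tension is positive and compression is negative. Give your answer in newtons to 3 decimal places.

-2379.783

N=5 nodes, M=7 members, R=3 reactions → 2N=10, M+R=10
member 0 (0-1): L=5.2667, (cx,cy)=(0.4832,0.8755)
member 1 (0-2): L=4.6290, (cx,cy)=(1.0000,0.0000)
member 2 (1-2): L=5.0601, (cx,cy)=(0.4119,-0.9113)
member 3 (1-3): L=4.2298, (cx,cy)=(0.9998,0.0191)
member 4 (2-3): L=5.1591, (cx,cy)=(0.4158,0.9095)
member 5 (2-4): L=4.8710, (cx,cy)=(1.0000,0.0000)
member 6 (3-4): L=5.4264, (cx,cy)=(0.5024,-0.8647)
solve A·x = −loads:
  F[0-1] = -3828.7349 N (compression)
  F[0-2] = +1244.2424 N (tension)
  F[1-2] = +2808.8091 N (tension)
  F[1-3] = -2155.4698 N (compression)
  F[2-3] = +2307.9201 N (tension)
  F[2-4] = +1195.5025 N (tension)
  F[3-4] = -2379.7829 N (compression)
  Rx@0 = +605.8900 N
  Ry@0 = +3352.0473 N
  Ry@4 = +2057.7027 N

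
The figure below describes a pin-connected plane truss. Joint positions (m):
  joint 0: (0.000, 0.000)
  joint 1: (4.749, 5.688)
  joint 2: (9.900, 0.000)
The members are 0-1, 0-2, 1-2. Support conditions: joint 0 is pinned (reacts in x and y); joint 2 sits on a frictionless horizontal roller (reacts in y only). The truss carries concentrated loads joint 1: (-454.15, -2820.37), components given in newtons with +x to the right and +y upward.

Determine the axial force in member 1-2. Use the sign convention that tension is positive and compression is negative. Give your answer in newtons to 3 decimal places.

N=3 nodes, M=3 members, R=3 reactions → 2N=6, M+R=6
member 0 (0-1): L=7.4099, (cx,cy)=(0.6409,0.7676)
member 1 (0-2): L=9.9000, (cx,cy)=(1.0000,0.0000)
member 2 (1-2): L=7.6737, (cx,cy)=(0.6713,-0.7412)
solve A·x = −loads:
  F[0-1] = -2251.5942 N (compression)
  F[0-2] = +988.8988 N (tension)
  F[1-2] = -1473.2175 N (compression)
  Rx@0 = +454.1500 N
  Ry@0 = +1728.3769 N
  Ry@2 = +1091.9931 N

-1473.218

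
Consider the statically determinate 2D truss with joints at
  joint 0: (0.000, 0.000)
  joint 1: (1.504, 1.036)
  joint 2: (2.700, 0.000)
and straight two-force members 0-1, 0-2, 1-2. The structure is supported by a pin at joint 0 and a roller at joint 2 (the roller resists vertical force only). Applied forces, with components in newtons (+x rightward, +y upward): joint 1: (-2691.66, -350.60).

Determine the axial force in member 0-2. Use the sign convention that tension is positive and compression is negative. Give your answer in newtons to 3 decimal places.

-966.847

N=3 nodes, M=3 members, R=3 reactions → 2N=6, M+R=6
member 0 (0-1): L=1.8263, (cx,cy)=(0.8235,0.5673)
member 1 (0-2): L=2.7000, (cx,cy)=(1.0000,0.0000)
member 2 (1-2): L=1.5823, (cx,cy)=(0.7559,-0.6547)
solve A·x = −loads:
  F[0-1] = -2094.4137 N (compression)
  F[0-2] = -966.8468 N (compression)
  F[1-2] = +1279.1417 N (tension)
  Rx@0 = +2691.6600 N
  Ry@0 = +1188.1027 N
  Ry@2 = -837.5027 N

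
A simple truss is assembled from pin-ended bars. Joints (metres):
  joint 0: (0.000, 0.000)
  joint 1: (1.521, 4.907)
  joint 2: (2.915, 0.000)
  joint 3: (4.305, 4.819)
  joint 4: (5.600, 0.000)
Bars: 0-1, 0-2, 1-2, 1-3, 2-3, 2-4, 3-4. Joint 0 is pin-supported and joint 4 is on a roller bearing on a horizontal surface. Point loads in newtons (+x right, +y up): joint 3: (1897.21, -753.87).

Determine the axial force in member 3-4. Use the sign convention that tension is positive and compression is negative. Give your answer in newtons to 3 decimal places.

N=5 nodes, M=7 members, R=3 reactions → 2N=10, M+R=10
member 0 (0-1): L=5.1373, (cx,cy)=(0.2961,0.9552)
member 1 (0-2): L=2.9150, (cx,cy)=(1.0000,0.0000)
member 2 (1-2): L=5.1012, (cx,cy)=(0.2733,-0.9619)
member 3 (1-3): L=2.7854, (cx,cy)=(0.9995,-0.0316)
member 4 (2-3): L=5.0155, (cx,cy)=(0.2771,0.9608)
member 5 (2-4): L=2.6850, (cx,cy)=(1.0000,0.0000)
member 6 (3-4): L=4.9900, (cx,cy)=(0.2595,-0.9657)
solve A·x = −loads:
  F[0-1] = +1526.7330 N (tension)
  F[0-2] = +1445.1923 N (tension)
  F[1-2] = -1544.7116 N (compression)
  F[1-3] = +874.5790 N (tension)
  F[2-3] = +1546.4936 N (tension)
  F[2-4] = +594.4678 N (tension)
  F[3-4] = -2290.6374 N (compression)
  Rx@0 = -1897.2100 N
  Ry@0 = -1458.2845 N
  Ry@4 = +2212.1545 N

-2290.637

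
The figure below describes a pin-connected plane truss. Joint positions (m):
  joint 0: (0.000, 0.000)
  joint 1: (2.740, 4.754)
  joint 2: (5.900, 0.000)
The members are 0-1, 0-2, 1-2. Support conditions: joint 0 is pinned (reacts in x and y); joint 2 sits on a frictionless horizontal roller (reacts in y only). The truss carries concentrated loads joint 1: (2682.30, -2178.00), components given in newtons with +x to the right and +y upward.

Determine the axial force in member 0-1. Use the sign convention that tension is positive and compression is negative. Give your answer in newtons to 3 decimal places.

N=3 nodes, M=3 members, R=3 reactions → 2N=6, M+R=6
member 0 (0-1): L=5.4871, (cx,cy)=(0.4994,0.8664)
member 1 (0-2): L=5.9000, (cx,cy)=(1.0000,0.0000)
member 2 (1-2): L=5.7084, (cx,cy)=(0.5536,-0.8328)
solve A·x = −loads:
  F[0-1] = +1148.1737 N (tension)
  F[0-2] = +2108.9545 N (tension)
  F[1-2] = -3809.7496 N (compression)
  Rx@0 = -2682.3000 N
  Ry@0 = -994.7753 N
  Ry@2 = +3172.7753 N

1148.174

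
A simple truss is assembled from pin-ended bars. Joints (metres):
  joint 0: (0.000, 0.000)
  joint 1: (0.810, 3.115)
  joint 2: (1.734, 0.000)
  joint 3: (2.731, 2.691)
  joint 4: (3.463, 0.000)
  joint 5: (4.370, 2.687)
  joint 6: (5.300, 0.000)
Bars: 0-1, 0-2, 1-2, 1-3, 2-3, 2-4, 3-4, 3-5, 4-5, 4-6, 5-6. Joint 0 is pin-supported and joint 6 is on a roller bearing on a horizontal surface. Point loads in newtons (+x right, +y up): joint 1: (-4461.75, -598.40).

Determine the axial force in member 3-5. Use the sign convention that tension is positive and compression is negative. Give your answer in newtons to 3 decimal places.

1728.845

N=7 nodes, M=11 members, R=3 reactions → 2N=14, M+R=14
member 0 (0-1): L=3.2186, (cx,cy)=(0.2517,0.9678)
member 1 (0-2): L=1.7340, (cx,cy)=(1.0000,0.0000)
member 2 (1-2): L=3.2492, (cx,cy)=(0.2844,-0.9587)
member 3 (1-3): L=1.9672, (cx,cy)=(0.9765,-0.2155)
member 4 (2-3): L=2.8698, (cx,cy)=(0.3474,0.9377)
member 5 (2-4): L=1.7290, (cx,cy)=(1.0000,0.0000)
member 6 (3-4): L=2.7888, (cx,cy)=(0.2625,-0.9649)
member 7 (3-5): L=1.6390, (cx,cy)=(1.0000,-0.0024)
member 8 (4-5): L=2.8360, (cx,cy)=(0.3198,0.9475)
member 9 (4-6): L=1.8370, (cx,cy)=(1.0000,0.0000)
member 10 (5-6): L=2.8434, (cx,cy)=(0.3271,-0.9450)
solve A·x = −loads:
  F[0-1] = -3233.3422 N (compression)
  F[0-2] = -3648.0376 N (compression)
  F[1-2] = +1926.1138 N (tension)
  F[1-3] = +3174.9057 N (tension)
  F[2-3] = -1969.2495 N (compression)
  F[2-4] = -2416.1362 N (compression)
  F[3-4] = +2618.4679 N (tension)
  F[3-5] = +1728.8454 N (tension)
  F[4-5] = -2666.7202 N (compression)
  F[4-6] = -875.9641 N (compression)
  F[5-6] = +2678.1805 N (tension)
  Rx@0 = +4461.7500 N
  Ry@0 = +3129.2768 N
  Ry@6 = -2530.8768 N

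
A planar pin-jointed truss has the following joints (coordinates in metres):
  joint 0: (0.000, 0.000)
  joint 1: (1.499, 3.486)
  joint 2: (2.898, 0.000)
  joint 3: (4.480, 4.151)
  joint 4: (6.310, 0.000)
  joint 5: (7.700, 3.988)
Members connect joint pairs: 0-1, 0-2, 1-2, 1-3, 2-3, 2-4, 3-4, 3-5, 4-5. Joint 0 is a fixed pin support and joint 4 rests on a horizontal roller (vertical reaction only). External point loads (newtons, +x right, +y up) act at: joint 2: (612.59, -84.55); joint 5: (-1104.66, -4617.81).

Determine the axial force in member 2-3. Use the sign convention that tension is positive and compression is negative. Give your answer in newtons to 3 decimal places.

333.226

N=6 nodes, M=9 members, R=3 reactions → 2N=12, M+R=12
member 0 (0-1): L=3.7946, (cx,cy)=(0.3950,0.9187)
member 1 (0-2): L=2.8980, (cx,cy)=(1.0000,0.0000)
member 2 (1-2): L=3.7562, (cx,cy)=(0.3724,-0.9281)
member 3 (1-3): L=3.0543, (cx,cy)=(0.9760,0.2177)
member 4 (2-3): L=4.4422, (cx,cy)=(0.3561,0.9344)
member 5 (2-4): L=3.4120, (cx,cy)=(1.0000,0.0000)
member 6 (3-4): L=4.5365, (cx,cy)=(0.4034,-0.9150)
member 7 (3-5): L=3.2241, (cx,cy)=(0.9987,-0.0506)
member 8 (4-5): L=4.2233, (cx,cy)=(0.3291,0.9443)
solve A·x = −loads:
  F[0-1] = +297.5590 N (tension)
  F[0-2] = -609.6154 N (compression)
  F[1-2] = -244.4133 N (compression)
  F[1-3] = +213.7030 N (tension)
  F[2-3] = +333.2257 N (tension)
  F[2-4] = -1431.9066 N (compression)
  F[3-4] = -418.5906 N (compression)
  F[3-5] = +496.7396 N (tension)
  F[4-5] = -4863.6724 N (compression)
  Rx@0 = +492.0700 N
  Ry@0 = -273.3577 N
  Ry@4 = +4975.7177 N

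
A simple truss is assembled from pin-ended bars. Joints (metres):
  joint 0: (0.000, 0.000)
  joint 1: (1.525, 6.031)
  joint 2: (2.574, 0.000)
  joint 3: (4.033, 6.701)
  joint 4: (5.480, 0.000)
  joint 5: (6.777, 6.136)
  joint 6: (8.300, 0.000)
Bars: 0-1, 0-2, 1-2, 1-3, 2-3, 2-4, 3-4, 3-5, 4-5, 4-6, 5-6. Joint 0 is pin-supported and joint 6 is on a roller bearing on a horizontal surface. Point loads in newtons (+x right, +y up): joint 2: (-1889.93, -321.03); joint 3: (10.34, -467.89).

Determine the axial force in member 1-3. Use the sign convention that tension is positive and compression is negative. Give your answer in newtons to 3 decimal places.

-191.513

N=7 nodes, M=11 members, R=3 reactions → 2N=14, M+R=14
member 0 (0-1): L=6.2208, (cx,cy)=(0.2451,0.9695)
member 1 (0-2): L=2.5740, (cx,cy)=(1.0000,0.0000)
member 2 (1-2): L=6.1215, (cx,cy)=(0.1714,-0.9852)
member 3 (1-3): L=2.5960, (cx,cy)=(0.9661,0.2581)
member 4 (2-3): L=6.8580, (cx,cy)=(0.2127,0.9771)
member 5 (2-4): L=2.9060, (cx,cy)=(1.0000,0.0000)
member 6 (3-4): L=6.8555, (cx,cy)=(0.2111,-0.9775)
member 7 (3-5): L=2.8016, (cx,cy)=(0.9795,-0.2017)
member 8 (4-5): L=6.2716, (cx,cy)=(0.2068,0.9784)
member 9 (4-6): L=2.8200, (cx,cy)=(1.0000,0.0000)
member 10 (5-6): L=6.3222, (cx,cy)=(0.2409,-0.9706)
solve A·x = −loads:
  F[0-1] = -467.9432 N (compression)
  F[0-2] = -1764.8763 N (compression)
  F[1-2] = +410.3054 N (tension)
  F[1-3] = -191.5129 N (compression)
  F[2-3] = -85.1556 N (compression)
  F[2-4] = +213.4808 N (tension)
  F[3-4] = -311.8800 N (compression)
  F[3-5] = -150.7488 N (compression)
  F[4-5] = +311.5894 N (tension)
  F[4-6] = +83.2128 N (tension)
  F[5-6] = -345.4281 N (compression)
  Rx@0 = +1879.5900 N
  Ry@0 = +453.6646 N
  Ry@6 = +335.2554 N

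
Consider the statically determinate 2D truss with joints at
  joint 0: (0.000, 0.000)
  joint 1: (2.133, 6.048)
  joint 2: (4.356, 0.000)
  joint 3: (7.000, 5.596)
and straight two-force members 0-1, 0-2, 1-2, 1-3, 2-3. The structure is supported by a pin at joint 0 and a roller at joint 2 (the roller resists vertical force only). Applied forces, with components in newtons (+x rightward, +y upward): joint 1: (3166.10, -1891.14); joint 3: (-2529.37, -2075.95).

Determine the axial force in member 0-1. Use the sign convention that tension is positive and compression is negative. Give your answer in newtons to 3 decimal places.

N=4 nodes, M=5 members, R=3 reactions → 2N=8, M+R=8
member 0 (0-1): L=6.4131, (cx,cy)=(0.3326,0.9431)
member 1 (0-2): L=4.3560, (cx,cy)=(1.0000,0.0000)
member 2 (1-2): L=6.4436, (cx,cy)=(0.3450,-0.9386)
member 3 (1-3): L=4.8879, (cx,cy)=(0.9957,-0.0925)
member 4 (2-3): L=6.1892, (cx,cy)=(0.4272,0.9042)
solve A·x = −loads:
  F[0-1] = +1528.4857 N (tension)
  F[0-2] = +128.3558 N (tension)
  F[1-2] = -3403.8158 N (compression)
  F[1-3] = -1489.8158 N (compression)
  F[2-3] = -2448.3725 N (compression)
  Rx@0 = -636.7300 N
  Ry@0 = -1441.4660 N
  Ry@2 = +5408.5560 N

1528.486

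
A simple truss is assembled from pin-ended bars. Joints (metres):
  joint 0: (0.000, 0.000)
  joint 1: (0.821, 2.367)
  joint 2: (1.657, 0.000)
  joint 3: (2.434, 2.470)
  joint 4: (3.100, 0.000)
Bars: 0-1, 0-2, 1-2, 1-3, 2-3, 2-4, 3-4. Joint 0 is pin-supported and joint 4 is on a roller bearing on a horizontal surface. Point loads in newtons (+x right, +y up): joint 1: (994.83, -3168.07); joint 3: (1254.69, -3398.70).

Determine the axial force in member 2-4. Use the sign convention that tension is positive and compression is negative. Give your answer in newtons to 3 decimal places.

1420.133

N=5 nodes, M=7 members, R=3 reactions → 2N=10, M+R=10
member 0 (0-1): L=2.5053, (cx,cy)=(0.3277,0.9448)
member 1 (0-2): L=1.6570, (cx,cy)=(1.0000,0.0000)
member 2 (1-2): L=2.5103, (cx,cy)=(0.3330,-0.9429)
member 3 (1-3): L=1.6163, (cx,cy)=(0.9980,0.0637)
member 4 (2-3): L=2.5893, (cx,cy)=(0.3001,0.9539)
member 5 (2-4): L=1.4430, (cx,cy)=(1.0000,0.0000)
member 6 (3-4): L=2.5582, (cx,cy)=(0.2603,-0.9655)
solve A·x = −loads:
  F[0-1] = -1375.8830 N (compression)
  F[0-2] = +2700.3969 N (tension)
  F[1-2] = -2033.3055 N (compression)
  F[1-3] = -770.1236 N (compression)
  F[2-3] = +2009.8629 N (tension)
  F[2-4] = +1420.1333 N (tension)
  F[3-4] = -5454.9611 N (compression)
  Rx@0 = -2249.5200 N
  Ry@0 = +1299.9093 N
  Ry@4 = +5266.8607 N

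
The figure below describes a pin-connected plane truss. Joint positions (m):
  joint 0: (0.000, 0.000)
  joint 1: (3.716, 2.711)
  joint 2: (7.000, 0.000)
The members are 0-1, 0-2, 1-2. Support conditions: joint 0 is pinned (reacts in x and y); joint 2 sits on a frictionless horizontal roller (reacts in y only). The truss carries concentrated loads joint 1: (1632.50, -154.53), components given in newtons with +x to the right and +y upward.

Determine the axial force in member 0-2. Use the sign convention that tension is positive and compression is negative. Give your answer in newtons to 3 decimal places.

N=3 nodes, M=3 members, R=3 reactions → 2N=6, M+R=6
member 0 (0-1): L=4.5998, (cx,cy)=(0.8079,0.5894)
member 1 (0-2): L=7.0000, (cx,cy)=(1.0000,0.0000)
member 2 (1-2): L=4.2584, (cx,cy)=(0.7712,-0.6366)
solve A·x = −loads:
  F[0-1] = +949.7332 N (tension)
  F[0-2] = +865.2477 N (tension)
  F[1-2] = -1121.9829 N (compression)
  Rx@0 = -1632.5000 N
  Ry@0 = -559.7473 N
  Ry@2 = +714.2773 N

865.248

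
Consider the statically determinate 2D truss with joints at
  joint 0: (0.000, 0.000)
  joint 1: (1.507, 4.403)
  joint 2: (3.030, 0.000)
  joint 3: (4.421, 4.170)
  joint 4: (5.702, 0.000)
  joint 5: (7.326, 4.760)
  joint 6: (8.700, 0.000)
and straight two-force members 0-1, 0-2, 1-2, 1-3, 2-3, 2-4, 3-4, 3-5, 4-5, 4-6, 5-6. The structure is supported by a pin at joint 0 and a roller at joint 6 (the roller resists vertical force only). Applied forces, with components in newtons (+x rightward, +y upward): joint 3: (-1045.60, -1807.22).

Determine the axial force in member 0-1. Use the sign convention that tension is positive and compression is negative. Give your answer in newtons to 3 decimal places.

N=7 nodes, M=11 members, R=3 reactions → 2N=14, M+R=14
member 0 (0-1): L=4.6538, (cx,cy)=(0.3238,0.9461)
member 1 (0-2): L=3.0300, (cx,cy)=(1.0000,0.0000)
member 2 (1-2): L=4.6590, (cx,cy)=(0.3269,-0.9451)
member 3 (1-3): L=2.9233, (cx,cy)=(0.9968,-0.0797)
member 4 (2-3): L=4.3959, (cx,cy)=(0.3164,0.9486)
member 5 (2-4): L=2.6720, (cx,cy)=(1.0000,0.0000)
member 6 (3-4): L=4.3623, (cx,cy)=(0.2937,-0.9559)
member 7 (3-5): L=2.9643, (cx,cy)=(0.9800,0.1990)
member 8 (4-5): L=5.0294, (cx,cy)=(0.3229,0.9464)
member 9 (4-6): L=2.9980, (cx,cy)=(1.0000,0.0000)
member 10 (5-6): L=4.9543, (cx,cy)=(0.2773,-0.9608)
solve A·x = −loads:
  F[0-1] = -1469.1925 N (compression)
  F[0-2] = -569.8397 N (compression)
  F[1-2] = +1554.0709 N (tension)
  F[1-3] = -986.9209 N (compression)
  F[2-3] = -1548.2469 N (compression)
  F[2-4] = +428.0967 N (tension)
  F[3-4] = -496.4167 N (compression)
  F[3-5] = -288.0874 N (compression)
  F[4-5] = +501.3890 N (tension)
  F[4-6] = +120.4247 N (tension)
  F[5-6] = -434.2246 N (compression)
  Rx@0 = +1045.6000 N
  Ry@0 = +1390.0283 N
  Ry@6 = +417.1917 N

-1469.193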